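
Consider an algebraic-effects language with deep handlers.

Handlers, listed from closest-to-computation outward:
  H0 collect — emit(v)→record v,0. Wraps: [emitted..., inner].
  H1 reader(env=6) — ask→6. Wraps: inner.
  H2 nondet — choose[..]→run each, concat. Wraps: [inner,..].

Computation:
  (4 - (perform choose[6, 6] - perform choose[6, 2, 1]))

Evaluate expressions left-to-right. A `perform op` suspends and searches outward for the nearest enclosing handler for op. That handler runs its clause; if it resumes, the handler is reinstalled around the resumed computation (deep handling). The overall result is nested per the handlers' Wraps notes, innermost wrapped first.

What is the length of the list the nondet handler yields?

Answer: 6

Step-by-step:
choose[6, 6] @ H2
  branch[0] choose=6:
    choose[6, 2, 1] @ H2
      branch[0] choose=6:
        H0 returns [4]
        H1 returns [4]
        H2 returns [[4]]
      branch[1] choose=2:
        H0 returns [0]
        H1 returns [0]
        H2 returns [[0]]
      branch[2] choose=1:
        H0 returns [-1]
        H1 returns [-1]
        H2 returns [[-1]]
  branch[1] choose=6:
    choose[6, 2, 1] @ H2
      branch[0] choose=6:
        H0 returns [4]
        H1 returns [4]
        H2 returns [[4]]
      branch[1] choose=2:
        H0 returns [0]
        H1 returns [0]
        H2 returns [[0]]
      branch[2] choose=1:
        H0 returns [-1]
        H1 returns [-1]
        H2 returns [[-1]]
= [[4], [0], [-1], [4], [0], [-1]]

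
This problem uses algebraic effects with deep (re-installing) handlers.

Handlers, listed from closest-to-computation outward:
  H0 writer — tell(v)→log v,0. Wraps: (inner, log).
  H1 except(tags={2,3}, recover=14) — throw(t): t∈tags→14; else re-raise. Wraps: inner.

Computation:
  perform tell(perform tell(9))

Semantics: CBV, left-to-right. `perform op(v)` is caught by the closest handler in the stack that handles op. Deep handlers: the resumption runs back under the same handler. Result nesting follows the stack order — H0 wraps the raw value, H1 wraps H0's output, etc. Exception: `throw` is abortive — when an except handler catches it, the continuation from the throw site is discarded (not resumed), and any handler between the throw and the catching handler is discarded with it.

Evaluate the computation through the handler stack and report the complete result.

Answer: (0, (9, 0))

Working:
tell(9) @ H0 ⇒ log+=9
tell(0) @ H0 ⇒ log+=0
H0 returns (0, (9, 0))
H1 returns (0, (9, 0))
= (0, (9, 0))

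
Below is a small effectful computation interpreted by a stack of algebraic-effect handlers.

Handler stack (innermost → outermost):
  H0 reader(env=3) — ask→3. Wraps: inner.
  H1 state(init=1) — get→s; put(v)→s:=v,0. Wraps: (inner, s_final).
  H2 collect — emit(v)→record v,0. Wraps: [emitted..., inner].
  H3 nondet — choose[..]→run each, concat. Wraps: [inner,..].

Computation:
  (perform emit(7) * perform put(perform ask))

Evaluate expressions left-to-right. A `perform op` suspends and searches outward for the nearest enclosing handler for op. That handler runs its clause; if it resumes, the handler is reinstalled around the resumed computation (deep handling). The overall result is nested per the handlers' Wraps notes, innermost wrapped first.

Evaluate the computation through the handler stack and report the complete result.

Answer: [[7, (0, 3)]]

Working:
emit(7) @ H2 ⇒ out+=7
ask @ H0 ⇒ 3
put(3) @ H1 ⇒ s:=3
H0 returns 0
H1 returns (0, 3)
H2 returns [7, (0, 3)]
H3 returns [[7, (0, 3)]]
= [[7, (0, 3)]]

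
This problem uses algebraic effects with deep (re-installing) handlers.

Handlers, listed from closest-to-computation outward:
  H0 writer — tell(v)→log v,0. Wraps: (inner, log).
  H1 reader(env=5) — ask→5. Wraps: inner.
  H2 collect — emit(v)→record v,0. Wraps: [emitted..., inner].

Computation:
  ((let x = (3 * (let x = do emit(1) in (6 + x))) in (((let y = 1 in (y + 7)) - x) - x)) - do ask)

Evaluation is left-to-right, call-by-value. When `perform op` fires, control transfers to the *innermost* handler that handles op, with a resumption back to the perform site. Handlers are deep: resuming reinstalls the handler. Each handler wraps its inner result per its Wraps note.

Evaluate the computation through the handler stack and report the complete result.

Answer: [1, (-33, ())]

Step-by-step:
emit(1) @ H2 ⇒ out+=1
ask @ H1 ⇒ 5
H0 returns (-33, ())
H1 returns (-33, ())
H2 returns [1, (-33, ())]
= [1, (-33, ())]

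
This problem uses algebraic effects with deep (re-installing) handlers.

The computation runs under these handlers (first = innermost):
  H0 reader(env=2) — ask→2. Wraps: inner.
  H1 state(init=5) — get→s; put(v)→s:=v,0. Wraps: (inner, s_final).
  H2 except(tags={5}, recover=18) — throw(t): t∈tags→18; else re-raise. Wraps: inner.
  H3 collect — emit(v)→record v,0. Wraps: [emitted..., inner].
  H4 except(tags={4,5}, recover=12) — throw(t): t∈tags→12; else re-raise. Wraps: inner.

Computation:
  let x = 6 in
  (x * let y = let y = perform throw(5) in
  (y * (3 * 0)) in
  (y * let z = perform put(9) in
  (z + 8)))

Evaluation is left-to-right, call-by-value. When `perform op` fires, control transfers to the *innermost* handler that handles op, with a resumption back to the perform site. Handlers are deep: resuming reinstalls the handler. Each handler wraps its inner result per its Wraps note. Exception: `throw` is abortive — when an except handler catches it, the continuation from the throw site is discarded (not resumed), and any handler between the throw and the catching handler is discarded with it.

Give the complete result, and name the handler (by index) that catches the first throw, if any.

Working:
throw(5) @ H2 caught ⇒ 18
H3 returns [18]
H4 returns [18]
= [18]

Answer: [18] ; first throw caught by: H2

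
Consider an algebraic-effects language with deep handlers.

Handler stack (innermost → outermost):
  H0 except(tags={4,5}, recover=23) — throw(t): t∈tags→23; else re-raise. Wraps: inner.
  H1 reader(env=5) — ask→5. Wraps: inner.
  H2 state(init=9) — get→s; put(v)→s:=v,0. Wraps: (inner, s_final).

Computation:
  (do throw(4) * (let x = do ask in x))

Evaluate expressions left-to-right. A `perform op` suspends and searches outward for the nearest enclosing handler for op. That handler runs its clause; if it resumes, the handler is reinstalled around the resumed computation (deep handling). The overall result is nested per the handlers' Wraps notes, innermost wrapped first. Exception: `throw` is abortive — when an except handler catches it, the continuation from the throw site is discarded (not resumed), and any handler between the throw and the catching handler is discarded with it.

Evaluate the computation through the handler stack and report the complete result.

Step-by-step:
throw(4) @ H0 caught ⇒ 23
H1 returns 23
H2 returns (23, 9)
= (23, 9)

Answer: (23, 9)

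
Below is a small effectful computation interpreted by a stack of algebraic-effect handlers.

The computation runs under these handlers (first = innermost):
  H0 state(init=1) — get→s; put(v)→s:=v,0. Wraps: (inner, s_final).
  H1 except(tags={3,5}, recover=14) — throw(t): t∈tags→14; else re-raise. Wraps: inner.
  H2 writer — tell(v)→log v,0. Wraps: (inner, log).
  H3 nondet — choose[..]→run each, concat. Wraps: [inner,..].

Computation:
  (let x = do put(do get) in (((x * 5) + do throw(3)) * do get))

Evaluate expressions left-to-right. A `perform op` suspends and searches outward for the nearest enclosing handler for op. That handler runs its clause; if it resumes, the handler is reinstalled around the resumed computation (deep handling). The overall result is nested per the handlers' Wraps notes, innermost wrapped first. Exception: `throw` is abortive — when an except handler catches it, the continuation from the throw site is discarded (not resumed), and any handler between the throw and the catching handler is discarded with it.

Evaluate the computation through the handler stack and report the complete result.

Answer: [(14, ())]

Evaluation trace:
get @ H0 ⇒ 1
put(1) @ H0 ⇒ s:=1
throw(3) @ H1 caught ⇒ 14
H2 returns (14, ())
H3 returns [(14, ())]
= [(14, ())]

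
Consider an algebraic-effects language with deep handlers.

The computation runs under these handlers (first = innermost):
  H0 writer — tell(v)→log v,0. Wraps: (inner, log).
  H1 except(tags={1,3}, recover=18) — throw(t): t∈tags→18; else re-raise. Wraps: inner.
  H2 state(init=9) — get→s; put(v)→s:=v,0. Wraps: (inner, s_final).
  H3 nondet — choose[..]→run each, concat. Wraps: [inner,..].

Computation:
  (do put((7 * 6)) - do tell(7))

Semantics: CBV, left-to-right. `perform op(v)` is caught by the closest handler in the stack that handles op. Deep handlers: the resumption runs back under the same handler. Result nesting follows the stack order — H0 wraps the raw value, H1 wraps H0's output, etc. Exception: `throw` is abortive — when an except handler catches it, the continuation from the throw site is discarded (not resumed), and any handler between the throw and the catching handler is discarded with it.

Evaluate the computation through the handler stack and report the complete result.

Step-by-step:
put(42) @ H2 ⇒ s:=42
tell(7) @ H0 ⇒ log+=7
H0 returns (0, (7))
H1 returns (0, (7))
H2 returns ((0, (7)), 42)
H3 returns [((0, (7)), 42)]
= [((0, (7)), 42)]

Answer: [((0, (7)), 42)]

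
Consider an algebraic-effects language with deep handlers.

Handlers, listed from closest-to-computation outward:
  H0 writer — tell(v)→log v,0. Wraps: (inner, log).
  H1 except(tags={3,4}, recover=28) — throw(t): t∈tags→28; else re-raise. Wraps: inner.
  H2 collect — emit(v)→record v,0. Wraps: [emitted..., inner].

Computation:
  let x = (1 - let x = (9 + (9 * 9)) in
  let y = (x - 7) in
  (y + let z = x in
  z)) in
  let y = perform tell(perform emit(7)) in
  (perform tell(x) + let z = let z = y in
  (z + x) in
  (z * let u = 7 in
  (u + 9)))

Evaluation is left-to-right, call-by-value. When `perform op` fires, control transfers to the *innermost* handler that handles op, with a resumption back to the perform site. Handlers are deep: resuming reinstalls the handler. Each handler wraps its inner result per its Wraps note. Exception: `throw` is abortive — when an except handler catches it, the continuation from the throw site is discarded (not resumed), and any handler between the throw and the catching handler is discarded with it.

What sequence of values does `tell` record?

Answer: (0, -172)

Evaluation trace:
emit(7) @ H2 ⇒ out+=7
tell(0) @ H0 ⇒ log+=0
tell(-172) @ H0 ⇒ log+=-172
H0 returns (-2752, (0, -172))
H1 returns (-2752, (0, -172))
H2 returns [7, (-2752, (0, -172))]
= [7, (-2752, (0, -172))]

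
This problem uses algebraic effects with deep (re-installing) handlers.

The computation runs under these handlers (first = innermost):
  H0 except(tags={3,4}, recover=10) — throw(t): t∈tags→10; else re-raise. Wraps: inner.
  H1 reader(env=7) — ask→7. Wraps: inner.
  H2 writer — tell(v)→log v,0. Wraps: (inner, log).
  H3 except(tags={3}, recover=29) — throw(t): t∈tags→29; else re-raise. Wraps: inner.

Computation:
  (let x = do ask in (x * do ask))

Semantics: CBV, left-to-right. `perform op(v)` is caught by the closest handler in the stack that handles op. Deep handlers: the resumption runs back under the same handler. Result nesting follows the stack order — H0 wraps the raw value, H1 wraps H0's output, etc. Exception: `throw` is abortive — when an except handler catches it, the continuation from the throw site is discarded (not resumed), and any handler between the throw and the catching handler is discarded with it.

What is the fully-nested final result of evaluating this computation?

Answer: (49, ())

Evaluation trace:
ask @ H1 ⇒ 7
ask @ H1 ⇒ 7
H0 returns 49
H1 returns 49
H2 returns (49, ())
H3 returns (49, ())
= (49, ())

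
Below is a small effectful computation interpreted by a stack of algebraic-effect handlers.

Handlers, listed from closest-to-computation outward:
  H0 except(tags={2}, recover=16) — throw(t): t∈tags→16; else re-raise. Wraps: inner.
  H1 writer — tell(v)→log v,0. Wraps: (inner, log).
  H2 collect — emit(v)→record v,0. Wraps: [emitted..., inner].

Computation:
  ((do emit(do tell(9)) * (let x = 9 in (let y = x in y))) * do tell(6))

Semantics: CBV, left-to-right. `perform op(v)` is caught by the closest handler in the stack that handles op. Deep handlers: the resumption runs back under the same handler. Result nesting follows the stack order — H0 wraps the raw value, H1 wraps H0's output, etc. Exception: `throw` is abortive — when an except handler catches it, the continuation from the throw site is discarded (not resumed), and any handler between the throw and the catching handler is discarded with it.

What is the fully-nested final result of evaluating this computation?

Answer: [0, (0, (9, 6))]

Step-by-step:
tell(9) @ H1 ⇒ log+=9
emit(0) @ H2 ⇒ out+=0
tell(6) @ H1 ⇒ log+=6
H0 returns 0
H1 returns (0, (9, 6))
H2 returns [0, (0, (9, 6))]
= [0, (0, (9, 6))]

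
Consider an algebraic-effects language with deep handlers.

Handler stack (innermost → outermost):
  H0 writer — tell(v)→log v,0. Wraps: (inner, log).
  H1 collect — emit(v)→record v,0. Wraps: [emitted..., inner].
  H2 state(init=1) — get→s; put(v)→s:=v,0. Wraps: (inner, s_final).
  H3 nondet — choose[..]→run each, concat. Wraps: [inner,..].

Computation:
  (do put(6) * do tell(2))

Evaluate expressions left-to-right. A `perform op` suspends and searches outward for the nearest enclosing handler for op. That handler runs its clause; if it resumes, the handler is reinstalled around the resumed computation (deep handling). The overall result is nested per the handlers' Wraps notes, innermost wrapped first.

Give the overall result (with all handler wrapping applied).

Step-by-step:
put(6) @ H2 ⇒ s:=6
tell(2) @ H0 ⇒ log+=2
H0 returns (0, (2))
H1 returns [(0, (2))]
H2 returns ([(0, (2))], 6)
H3 returns [([(0, (2))], 6)]
= [([(0, (2))], 6)]

Answer: [([(0, (2))], 6)]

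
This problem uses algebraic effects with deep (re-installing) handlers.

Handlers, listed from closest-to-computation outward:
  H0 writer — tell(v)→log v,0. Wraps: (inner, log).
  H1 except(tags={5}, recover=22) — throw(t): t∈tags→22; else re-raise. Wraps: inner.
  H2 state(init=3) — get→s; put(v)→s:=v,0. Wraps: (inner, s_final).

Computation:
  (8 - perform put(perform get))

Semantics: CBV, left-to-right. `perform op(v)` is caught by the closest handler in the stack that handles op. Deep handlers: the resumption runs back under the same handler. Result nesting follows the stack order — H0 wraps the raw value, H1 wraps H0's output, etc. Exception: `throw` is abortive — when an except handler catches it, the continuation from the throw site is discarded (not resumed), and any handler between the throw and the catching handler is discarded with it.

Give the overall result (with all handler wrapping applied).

Step-by-step:
get @ H2 ⇒ 3
put(3) @ H2 ⇒ s:=3
H0 returns (8, ())
H1 returns (8, ())
H2 returns ((8, ()), 3)
= ((8, ()), 3)

Answer: ((8, ()), 3)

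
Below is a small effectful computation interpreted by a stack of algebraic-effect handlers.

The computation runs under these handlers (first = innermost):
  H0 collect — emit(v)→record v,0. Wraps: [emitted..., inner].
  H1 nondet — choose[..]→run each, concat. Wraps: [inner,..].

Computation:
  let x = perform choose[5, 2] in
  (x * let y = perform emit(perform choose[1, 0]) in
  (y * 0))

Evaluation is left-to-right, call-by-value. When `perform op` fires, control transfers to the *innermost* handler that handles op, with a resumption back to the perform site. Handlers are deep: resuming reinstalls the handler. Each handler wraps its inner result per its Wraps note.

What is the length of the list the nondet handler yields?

Step-by-step:
choose[5, 2] @ H1
  branch[0] choose=5:
    choose[1, 0] @ H1
      branch[0] choose=1:
        emit(1) @ H0 ⇒ out+=1
        H0 returns [1, 0]
        H1 returns [[1, 0]]
      branch[1] choose=0:
        emit(0) @ H0 ⇒ out+=0
        H0 returns [0, 0]
        H1 returns [[0, 0]]
  branch[1] choose=2:
    choose[1, 0] @ H1
      branch[0] choose=1:
        emit(1) @ H0 ⇒ out+=1
        H0 returns [1, 0]
        H1 returns [[1, 0]]
      branch[1] choose=0:
        emit(0) @ H0 ⇒ out+=0
        H0 returns [0, 0]
        H1 returns [[0, 0]]
= [[1, 0], [0, 0], [1, 0], [0, 0]]

Answer: 4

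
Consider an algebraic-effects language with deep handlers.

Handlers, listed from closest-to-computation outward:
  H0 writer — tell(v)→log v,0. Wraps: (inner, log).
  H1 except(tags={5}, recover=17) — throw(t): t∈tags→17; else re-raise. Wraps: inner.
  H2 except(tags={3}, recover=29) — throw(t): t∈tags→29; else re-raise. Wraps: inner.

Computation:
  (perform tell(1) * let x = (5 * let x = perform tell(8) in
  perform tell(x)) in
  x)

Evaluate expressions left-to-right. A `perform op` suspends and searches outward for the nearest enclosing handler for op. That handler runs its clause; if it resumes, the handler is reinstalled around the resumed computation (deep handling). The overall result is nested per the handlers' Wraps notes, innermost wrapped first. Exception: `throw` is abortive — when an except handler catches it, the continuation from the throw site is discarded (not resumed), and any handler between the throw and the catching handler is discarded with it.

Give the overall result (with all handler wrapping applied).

Evaluation trace:
tell(1) @ H0 ⇒ log+=1
tell(8) @ H0 ⇒ log+=8
tell(0) @ H0 ⇒ log+=0
H0 returns (0, (1, 8, 0))
H1 returns (0, (1, 8, 0))
H2 returns (0, (1, 8, 0))
= (0, (1, 8, 0))

Answer: (0, (1, 8, 0))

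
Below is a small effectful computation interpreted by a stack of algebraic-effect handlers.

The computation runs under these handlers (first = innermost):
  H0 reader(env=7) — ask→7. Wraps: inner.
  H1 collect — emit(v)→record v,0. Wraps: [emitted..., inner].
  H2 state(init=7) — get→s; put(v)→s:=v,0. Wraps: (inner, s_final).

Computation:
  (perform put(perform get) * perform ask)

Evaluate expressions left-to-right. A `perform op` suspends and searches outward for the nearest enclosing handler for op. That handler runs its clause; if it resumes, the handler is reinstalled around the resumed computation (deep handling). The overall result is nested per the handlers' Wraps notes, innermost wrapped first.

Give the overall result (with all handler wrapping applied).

Step-by-step:
get @ H2 ⇒ 7
put(7) @ H2 ⇒ s:=7
ask @ H0 ⇒ 7
H0 returns 0
H1 returns [0]
H2 returns ([0], 7)
= ([0], 7)

Answer: ([0], 7)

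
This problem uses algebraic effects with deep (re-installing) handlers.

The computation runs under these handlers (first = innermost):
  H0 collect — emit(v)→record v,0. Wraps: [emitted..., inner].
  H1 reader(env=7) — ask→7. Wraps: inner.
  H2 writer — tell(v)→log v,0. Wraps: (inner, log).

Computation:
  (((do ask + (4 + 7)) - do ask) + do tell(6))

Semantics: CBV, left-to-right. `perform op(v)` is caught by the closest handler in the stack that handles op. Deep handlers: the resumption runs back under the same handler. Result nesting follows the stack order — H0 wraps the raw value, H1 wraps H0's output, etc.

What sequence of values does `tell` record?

Working:
ask @ H1 ⇒ 7
ask @ H1 ⇒ 7
tell(6) @ H2 ⇒ log+=6
H0 returns [11]
H1 returns [11]
H2 returns ([11], (6))
= ([11], (6))

Answer: (6)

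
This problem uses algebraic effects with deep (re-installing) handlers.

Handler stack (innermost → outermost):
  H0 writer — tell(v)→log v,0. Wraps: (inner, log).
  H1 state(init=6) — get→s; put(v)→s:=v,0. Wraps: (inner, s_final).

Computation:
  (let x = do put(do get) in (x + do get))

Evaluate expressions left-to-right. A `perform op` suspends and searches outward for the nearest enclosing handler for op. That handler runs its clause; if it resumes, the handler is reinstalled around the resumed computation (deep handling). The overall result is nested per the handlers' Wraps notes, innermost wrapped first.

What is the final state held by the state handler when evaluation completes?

Working:
get @ H1 ⇒ 6
put(6) @ H1 ⇒ s:=6
get @ H1 ⇒ 6
H0 returns (6, ())
H1 returns ((6, ()), 6)
= ((6, ()), 6)

Answer: 6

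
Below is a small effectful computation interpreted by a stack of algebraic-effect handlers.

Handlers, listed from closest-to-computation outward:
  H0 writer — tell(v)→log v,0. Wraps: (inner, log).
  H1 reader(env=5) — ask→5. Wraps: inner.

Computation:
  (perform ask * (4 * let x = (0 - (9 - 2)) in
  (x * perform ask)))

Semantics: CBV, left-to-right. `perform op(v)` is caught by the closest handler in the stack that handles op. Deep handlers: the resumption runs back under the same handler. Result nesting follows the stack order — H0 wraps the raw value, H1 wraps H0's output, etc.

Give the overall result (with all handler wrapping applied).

Answer: (-700, ())

Evaluation trace:
ask @ H1 ⇒ 5
ask @ H1 ⇒ 5
H0 returns (-700, ())
H1 returns (-700, ())
= (-700, ())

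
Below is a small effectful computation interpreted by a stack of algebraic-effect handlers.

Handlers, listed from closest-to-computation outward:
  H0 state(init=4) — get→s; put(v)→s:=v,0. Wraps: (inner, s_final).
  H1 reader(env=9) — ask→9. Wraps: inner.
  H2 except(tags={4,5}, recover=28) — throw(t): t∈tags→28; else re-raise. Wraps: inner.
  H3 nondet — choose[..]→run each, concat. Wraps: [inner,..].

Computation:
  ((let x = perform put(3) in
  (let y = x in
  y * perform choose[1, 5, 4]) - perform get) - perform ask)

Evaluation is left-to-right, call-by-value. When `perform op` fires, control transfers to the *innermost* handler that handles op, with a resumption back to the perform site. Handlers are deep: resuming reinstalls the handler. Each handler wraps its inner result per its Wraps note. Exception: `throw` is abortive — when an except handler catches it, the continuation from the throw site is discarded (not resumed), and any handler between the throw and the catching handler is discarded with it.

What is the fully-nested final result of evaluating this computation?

Evaluation trace:
put(3) @ H0 ⇒ s:=3
choose[1, 5, 4] @ H3
  branch[0] choose=1:
    get @ H0 ⇒ 3
    ask @ H1 ⇒ 9
    H0 returns (-12, 3)
    H1 returns (-12, 3)
    H2 returns (-12, 3)
    H3 returns [(-12, 3)]
  branch[1] choose=5:
    get @ H0 ⇒ 3
    ask @ H1 ⇒ 9
    H0 returns (-12, 3)
    H1 returns (-12, 3)
    H2 returns (-12, 3)
    H3 returns [(-12, 3)]
  branch[2] choose=4:
    get @ H0 ⇒ 3
    ask @ H1 ⇒ 9
    H0 returns (-12, 3)
    H1 returns (-12, 3)
    H2 returns (-12, 3)
    H3 returns [(-12, 3)]
= [(-12, 3), (-12, 3), (-12, 3)]

Answer: [(-12, 3), (-12, 3), (-12, 3)]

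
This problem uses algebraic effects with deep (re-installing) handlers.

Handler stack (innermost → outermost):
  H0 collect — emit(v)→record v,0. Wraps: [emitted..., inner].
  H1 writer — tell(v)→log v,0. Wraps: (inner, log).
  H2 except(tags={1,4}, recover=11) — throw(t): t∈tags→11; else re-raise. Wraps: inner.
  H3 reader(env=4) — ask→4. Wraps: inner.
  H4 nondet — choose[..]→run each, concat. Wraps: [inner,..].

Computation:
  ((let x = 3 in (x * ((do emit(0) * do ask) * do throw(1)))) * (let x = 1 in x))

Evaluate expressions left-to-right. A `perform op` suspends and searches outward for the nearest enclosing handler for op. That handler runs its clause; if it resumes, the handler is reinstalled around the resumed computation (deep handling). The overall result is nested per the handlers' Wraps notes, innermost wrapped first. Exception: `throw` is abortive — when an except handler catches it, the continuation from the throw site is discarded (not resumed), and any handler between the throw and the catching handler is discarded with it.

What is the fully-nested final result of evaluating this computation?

Working:
emit(0) @ H0 ⇒ out+=0
ask @ H3 ⇒ 4
throw(1) @ H2 caught ⇒ 11
H3 returns 11
H4 returns [11]
= [11]

Answer: [11]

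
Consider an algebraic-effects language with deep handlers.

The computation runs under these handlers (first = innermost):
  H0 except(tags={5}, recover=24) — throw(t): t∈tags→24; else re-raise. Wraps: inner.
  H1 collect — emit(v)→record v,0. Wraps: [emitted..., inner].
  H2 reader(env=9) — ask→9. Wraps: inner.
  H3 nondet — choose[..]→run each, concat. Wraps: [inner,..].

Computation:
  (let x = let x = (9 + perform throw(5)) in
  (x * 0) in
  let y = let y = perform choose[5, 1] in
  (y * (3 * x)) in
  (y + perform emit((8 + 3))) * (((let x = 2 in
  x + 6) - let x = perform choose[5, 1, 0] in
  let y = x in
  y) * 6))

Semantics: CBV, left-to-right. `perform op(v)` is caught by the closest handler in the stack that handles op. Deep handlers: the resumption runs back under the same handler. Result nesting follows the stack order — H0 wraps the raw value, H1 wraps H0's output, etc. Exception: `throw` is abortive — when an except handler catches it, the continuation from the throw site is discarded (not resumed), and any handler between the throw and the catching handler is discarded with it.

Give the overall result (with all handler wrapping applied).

Evaluation trace:
throw(5) @ H0 caught ⇒ 24
H1 returns [24]
H2 returns [24]
H3 returns [[24]]
= [[24]]

Answer: [[24]]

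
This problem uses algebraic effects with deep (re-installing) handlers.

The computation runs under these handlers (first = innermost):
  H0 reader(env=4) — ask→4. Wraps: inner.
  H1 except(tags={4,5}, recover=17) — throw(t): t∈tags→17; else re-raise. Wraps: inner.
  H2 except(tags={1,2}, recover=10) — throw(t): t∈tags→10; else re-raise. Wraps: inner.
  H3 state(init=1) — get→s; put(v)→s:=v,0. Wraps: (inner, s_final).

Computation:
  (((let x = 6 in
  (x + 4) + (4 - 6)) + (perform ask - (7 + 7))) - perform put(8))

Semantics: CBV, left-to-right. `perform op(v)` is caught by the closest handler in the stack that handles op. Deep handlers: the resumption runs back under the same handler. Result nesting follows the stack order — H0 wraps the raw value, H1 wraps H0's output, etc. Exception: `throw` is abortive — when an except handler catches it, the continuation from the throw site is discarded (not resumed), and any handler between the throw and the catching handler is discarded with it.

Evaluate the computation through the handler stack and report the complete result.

Step-by-step:
ask @ H0 ⇒ 4
put(8) @ H3 ⇒ s:=8
H0 returns -2
H1 returns -2
H2 returns -2
H3 returns (-2, 8)
= (-2, 8)

Answer: (-2, 8)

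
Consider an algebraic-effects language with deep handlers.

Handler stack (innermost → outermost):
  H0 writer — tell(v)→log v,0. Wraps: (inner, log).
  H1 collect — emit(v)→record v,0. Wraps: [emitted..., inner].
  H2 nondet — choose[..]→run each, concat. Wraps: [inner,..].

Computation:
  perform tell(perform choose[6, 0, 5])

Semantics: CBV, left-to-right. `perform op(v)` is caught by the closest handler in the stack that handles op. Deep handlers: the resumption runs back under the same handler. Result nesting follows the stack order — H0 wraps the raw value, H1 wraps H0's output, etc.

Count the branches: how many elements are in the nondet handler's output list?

Evaluation trace:
choose[6, 0, 5] @ H2
  branch[0] choose=6:
    tell(6) @ H0 ⇒ log+=6
    H0 returns (0, (6))
    H1 returns [(0, (6))]
    H2 returns [[(0, (6))]]
  branch[1] choose=0:
    tell(0) @ H0 ⇒ log+=0
    H0 returns (0, (0))
    H1 returns [(0, (0))]
    H2 returns [[(0, (0))]]
  branch[2] choose=5:
    tell(5) @ H0 ⇒ log+=5
    H0 returns (0, (5))
    H1 returns [(0, (5))]
    H2 returns [[(0, (5))]]
= [[(0, (6))], [(0, (0))], [(0, (5))]]

Answer: 3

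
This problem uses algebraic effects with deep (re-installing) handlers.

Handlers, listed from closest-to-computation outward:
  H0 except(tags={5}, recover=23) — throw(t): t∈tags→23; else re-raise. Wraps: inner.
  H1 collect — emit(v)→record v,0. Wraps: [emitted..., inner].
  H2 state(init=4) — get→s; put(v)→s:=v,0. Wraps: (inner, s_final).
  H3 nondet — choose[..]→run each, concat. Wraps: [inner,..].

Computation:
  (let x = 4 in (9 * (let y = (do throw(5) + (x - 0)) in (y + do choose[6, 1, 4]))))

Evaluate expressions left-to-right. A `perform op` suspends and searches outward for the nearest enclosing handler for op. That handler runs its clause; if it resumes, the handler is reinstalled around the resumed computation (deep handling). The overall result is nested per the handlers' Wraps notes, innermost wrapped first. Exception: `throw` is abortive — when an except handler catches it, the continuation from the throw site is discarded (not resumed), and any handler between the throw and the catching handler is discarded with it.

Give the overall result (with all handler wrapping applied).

Answer: [([23], 4)]

Evaluation trace:
throw(5) @ H0 caught ⇒ 23
H1 returns [23]
H2 returns ([23], 4)
H3 returns [([23], 4)]
= [([23], 4)]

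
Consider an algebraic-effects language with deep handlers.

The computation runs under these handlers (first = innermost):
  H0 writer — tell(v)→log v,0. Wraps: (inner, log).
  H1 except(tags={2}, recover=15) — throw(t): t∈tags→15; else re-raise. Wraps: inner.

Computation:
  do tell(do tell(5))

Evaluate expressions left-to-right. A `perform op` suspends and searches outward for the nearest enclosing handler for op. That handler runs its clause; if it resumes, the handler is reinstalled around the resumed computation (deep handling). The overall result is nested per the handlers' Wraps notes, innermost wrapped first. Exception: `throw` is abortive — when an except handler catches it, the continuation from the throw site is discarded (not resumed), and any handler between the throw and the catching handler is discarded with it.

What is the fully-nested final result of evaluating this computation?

Answer: (0, (5, 0))

Evaluation trace:
tell(5) @ H0 ⇒ log+=5
tell(0) @ H0 ⇒ log+=0
H0 returns (0, (5, 0))
H1 returns (0, (5, 0))
= (0, (5, 0))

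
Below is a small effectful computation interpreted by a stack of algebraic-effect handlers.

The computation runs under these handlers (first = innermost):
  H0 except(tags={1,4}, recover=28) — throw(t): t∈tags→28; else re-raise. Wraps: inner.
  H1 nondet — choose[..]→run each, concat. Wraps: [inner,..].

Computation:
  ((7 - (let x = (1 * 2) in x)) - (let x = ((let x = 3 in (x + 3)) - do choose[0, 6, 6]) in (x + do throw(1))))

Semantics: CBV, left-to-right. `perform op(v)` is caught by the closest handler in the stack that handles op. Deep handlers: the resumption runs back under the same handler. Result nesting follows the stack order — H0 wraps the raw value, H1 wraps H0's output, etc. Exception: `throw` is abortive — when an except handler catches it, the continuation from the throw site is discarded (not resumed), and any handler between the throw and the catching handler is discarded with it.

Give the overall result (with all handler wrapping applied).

Step-by-step:
choose[0, 6, 6] @ H1
  branch[0] choose=0:
    throw(1) @ H0 caught ⇒ 28
    H1 returns [28]
  branch[1] choose=6:
    throw(1) @ H0 caught ⇒ 28
    H1 returns [28]
  branch[2] choose=6:
    throw(1) @ H0 caught ⇒ 28
    H1 returns [28]
= [28, 28, 28]

Answer: [28, 28, 28]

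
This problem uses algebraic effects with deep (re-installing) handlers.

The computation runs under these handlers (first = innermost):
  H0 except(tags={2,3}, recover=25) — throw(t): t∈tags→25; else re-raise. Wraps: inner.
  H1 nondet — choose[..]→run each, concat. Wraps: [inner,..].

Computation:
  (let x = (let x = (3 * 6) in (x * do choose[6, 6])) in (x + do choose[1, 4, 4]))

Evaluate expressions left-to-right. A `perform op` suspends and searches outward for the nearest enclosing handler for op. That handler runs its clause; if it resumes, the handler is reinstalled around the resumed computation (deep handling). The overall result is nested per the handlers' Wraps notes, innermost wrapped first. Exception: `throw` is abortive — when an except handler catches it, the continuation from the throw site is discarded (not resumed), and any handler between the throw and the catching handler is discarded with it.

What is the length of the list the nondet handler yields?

Answer: 6

Working:
choose[6, 6] @ H1
  branch[0] choose=6:
    choose[1, 4, 4] @ H1
      branch[0] choose=1:
        H0 returns 109
        H1 returns [109]
      branch[1] choose=4:
        H0 returns 112
        H1 returns [112]
      branch[2] choose=4:
        H0 returns 112
        H1 returns [112]
  branch[1] choose=6:
    choose[1, 4, 4] @ H1
      branch[0] choose=1:
        H0 returns 109
        H1 returns [109]
      branch[1] choose=4:
        H0 returns 112
        H1 returns [112]
      branch[2] choose=4:
        H0 returns 112
        H1 returns [112]
= [109, 112, 112, 109, 112, 112]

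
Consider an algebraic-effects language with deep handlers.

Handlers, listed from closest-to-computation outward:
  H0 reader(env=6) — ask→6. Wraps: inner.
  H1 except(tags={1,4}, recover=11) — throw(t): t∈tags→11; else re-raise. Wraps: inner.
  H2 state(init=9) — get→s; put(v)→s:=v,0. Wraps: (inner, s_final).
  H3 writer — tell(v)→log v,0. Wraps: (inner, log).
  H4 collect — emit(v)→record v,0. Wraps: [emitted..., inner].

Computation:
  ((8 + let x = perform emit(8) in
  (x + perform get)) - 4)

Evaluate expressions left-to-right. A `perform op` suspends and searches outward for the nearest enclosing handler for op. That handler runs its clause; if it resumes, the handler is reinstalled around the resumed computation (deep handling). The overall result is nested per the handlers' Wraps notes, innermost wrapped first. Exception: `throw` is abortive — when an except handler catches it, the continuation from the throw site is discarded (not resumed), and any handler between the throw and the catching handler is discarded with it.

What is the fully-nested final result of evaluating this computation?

Answer: [8, ((13, 9), ())]

Step-by-step:
emit(8) @ H4 ⇒ out+=8
get @ H2 ⇒ 9
H0 returns 13
H1 returns 13
H2 returns (13, 9)
H3 returns ((13, 9), ())
H4 returns [8, ((13, 9), ())]
= [8, ((13, 9), ())]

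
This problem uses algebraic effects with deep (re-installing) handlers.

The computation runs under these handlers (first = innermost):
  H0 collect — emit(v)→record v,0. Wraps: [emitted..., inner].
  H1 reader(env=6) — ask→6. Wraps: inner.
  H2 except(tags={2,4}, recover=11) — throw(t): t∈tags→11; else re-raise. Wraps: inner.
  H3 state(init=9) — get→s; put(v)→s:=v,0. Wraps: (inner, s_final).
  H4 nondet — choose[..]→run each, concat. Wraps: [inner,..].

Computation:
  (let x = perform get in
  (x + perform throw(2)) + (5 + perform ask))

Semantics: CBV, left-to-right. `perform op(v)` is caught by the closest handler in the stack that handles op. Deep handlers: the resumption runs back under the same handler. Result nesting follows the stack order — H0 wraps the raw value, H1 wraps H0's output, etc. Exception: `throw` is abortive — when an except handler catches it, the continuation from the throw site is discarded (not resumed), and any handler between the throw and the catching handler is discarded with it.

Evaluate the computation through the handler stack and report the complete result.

Answer: [(11, 9)]

Step-by-step:
get @ H3 ⇒ 9
throw(2) @ H2 caught ⇒ 11
H3 returns (11, 9)
H4 returns [(11, 9)]
= [(11, 9)]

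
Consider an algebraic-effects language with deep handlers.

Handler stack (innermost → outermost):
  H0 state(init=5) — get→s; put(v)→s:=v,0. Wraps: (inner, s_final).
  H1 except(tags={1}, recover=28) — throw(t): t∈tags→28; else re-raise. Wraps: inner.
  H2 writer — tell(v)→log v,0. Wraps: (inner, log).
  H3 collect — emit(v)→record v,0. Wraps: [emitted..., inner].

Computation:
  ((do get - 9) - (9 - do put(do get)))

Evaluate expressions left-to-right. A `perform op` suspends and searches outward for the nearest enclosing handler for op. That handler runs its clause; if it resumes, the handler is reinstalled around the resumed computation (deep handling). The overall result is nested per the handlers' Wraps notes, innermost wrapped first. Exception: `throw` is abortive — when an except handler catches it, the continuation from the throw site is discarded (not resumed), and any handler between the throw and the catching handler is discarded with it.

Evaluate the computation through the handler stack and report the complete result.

Answer: [((-13, 5), ())]

Working:
get @ H0 ⇒ 5
get @ H0 ⇒ 5
put(5) @ H0 ⇒ s:=5
H0 returns (-13, 5)
H1 returns (-13, 5)
H2 returns ((-13, 5), ())
H3 returns [((-13, 5), ())]
= [((-13, 5), ())]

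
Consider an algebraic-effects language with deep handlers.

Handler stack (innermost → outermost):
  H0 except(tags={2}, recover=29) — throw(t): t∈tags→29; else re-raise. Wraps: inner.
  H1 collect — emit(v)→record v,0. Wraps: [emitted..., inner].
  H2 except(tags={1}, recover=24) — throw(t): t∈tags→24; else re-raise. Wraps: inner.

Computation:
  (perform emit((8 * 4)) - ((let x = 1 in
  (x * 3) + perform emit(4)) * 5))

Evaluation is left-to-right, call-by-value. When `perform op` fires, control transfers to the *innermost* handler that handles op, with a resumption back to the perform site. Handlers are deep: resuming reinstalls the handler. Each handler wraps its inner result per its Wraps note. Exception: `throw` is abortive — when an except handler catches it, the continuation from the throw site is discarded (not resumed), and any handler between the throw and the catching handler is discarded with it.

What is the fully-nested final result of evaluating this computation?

Answer: [32, 4, -15]

Step-by-step:
emit(32) @ H1 ⇒ out+=32
emit(4) @ H1 ⇒ out+=4
H0 returns -15
H1 returns [32, 4, -15]
H2 returns [32, 4, -15]
= [32, 4, -15]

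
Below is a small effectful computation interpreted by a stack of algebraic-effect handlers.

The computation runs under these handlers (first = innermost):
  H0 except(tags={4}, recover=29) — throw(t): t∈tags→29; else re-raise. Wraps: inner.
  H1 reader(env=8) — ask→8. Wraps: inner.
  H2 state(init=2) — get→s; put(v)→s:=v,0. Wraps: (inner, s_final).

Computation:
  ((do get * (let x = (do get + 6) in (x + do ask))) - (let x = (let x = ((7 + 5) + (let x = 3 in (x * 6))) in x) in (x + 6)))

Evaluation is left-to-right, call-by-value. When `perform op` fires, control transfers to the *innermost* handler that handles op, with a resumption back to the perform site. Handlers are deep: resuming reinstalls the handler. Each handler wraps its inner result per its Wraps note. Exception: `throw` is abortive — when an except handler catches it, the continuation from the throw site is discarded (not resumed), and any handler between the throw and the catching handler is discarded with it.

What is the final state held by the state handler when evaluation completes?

Answer: 2

Evaluation trace:
get @ H2 ⇒ 2
get @ H2 ⇒ 2
ask @ H1 ⇒ 8
H0 returns -4
H1 returns -4
H2 returns (-4, 2)
= (-4, 2)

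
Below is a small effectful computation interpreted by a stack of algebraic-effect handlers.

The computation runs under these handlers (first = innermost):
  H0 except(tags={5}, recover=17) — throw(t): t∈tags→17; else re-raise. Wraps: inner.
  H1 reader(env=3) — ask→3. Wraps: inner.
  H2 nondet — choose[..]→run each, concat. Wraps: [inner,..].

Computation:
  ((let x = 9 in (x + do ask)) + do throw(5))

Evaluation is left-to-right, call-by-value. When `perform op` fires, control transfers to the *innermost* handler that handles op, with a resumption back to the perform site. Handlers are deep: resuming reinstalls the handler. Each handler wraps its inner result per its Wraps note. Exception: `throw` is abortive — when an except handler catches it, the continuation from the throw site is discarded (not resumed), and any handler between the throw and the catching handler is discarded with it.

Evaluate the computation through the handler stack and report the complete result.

Answer: [17]

Step-by-step:
ask @ H1 ⇒ 3
throw(5) @ H0 caught ⇒ 17
H1 returns 17
H2 returns [17]
= [17]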